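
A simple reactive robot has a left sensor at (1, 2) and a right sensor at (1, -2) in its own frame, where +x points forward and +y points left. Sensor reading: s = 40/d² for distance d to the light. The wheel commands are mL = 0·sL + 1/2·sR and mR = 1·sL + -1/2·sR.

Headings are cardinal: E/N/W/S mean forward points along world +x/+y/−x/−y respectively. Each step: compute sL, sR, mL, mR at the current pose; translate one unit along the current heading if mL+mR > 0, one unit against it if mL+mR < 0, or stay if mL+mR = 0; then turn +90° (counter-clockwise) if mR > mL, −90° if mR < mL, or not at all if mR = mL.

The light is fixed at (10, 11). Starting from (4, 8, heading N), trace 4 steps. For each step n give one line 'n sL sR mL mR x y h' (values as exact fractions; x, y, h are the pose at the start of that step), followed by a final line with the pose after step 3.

n=0: pose=(4,8,N); sL=10/17, sR=2; mL=1, mR=-7/17; mL+mR=10/17 → advance +1; mR−mL=-24/17 → turn -1·90°
n=1: pose=(4,9,E); sL=8/5, sR=40/41; mL=20/41, mR=228/205; mL+mR=8/5 → advance +1; mR−mL=128/205 → turn +1·90°
n=2: pose=(5,9,N); sL=4/5, sR=4; mL=2, mR=-6/5; mL+mR=4/5 → advance +1; mR−mL=-16/5 → turn -1·90°
n=3: pose=(5,10,E); sL=40/17, sR=8/5; mL=4/5, mR=132/85; mL+mR=40/17 → advance +1; mR−mL=64/85 → turn +1·90°

0 10/17 2 1 -7/17 4 8 N
1 8/5 40/41 20/41 228/205 4 9 E
2 4/5 4 2 -6/5 5 9 N
3 40/17 8/5 4/5 132/85 5 10 E
final 6 10 N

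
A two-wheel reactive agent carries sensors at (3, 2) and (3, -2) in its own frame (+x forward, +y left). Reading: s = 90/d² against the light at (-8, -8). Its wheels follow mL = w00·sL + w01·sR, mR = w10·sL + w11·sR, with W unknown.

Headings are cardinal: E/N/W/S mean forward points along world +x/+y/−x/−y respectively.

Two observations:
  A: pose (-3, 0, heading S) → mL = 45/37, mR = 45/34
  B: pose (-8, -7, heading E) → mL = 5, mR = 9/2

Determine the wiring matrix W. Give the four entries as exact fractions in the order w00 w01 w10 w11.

obs A: pose=(-3,0,S) → sL=45/37, sR=45/17, mL=45/37, mR=45/34
obs B: pose=(-8,-7,E) → sL=5, sR=9, mL=5, mR=9/2
sensor matrix S = [[45/37, 45/17], [5, 9]]; det S = -1440/629
solve [mL_A; mL_B] = S·[w00; w01] and [mR_A; mR_B] = S·[w10; w11]:
  w00 = 1, w01 = 0, w10 = 0, w11 = 1/2

1 0 0 1/2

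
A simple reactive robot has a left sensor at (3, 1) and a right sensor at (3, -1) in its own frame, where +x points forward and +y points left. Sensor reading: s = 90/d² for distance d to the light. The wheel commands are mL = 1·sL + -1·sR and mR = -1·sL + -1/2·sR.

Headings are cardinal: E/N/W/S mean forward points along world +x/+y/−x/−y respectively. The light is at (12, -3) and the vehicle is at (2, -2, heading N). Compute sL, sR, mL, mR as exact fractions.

left sensor world pos  = (1, 1); dL² = 137
right sensor world pos = (3, 1); dR² = 97
sL = 90/137 = 90/137
sR = 90/97 = 90/97
mL = 1·sL + -1·sR = -3600/13289
mR = -1·sL + -1/2·sR = -14895/13289

90/137 90/97 -3600/13289 -14895/13289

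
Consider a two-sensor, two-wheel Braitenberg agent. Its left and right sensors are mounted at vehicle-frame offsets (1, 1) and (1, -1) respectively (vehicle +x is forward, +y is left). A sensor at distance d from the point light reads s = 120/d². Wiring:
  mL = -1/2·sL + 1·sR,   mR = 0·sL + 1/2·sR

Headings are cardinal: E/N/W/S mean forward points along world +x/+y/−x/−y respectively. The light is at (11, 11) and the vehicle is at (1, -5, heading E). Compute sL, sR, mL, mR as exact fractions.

left sensor world pos  = (2, -4); dL² = 306
right sensor world pos = (2, -6); dR² = 370
sL = 120/306 = 20/51
sR = 120/370 = 12/37
mL = -1/2·sL + 1·sR = 242/1887
mR = 0·sL + 1/2·sR = 6/37

20/51 12/37 242/1887 6/37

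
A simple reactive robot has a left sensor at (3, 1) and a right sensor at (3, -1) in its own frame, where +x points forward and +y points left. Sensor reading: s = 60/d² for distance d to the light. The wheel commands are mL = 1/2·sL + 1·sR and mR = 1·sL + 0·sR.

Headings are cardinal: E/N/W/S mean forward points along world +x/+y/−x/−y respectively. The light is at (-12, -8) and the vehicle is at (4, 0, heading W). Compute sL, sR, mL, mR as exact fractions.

left sensor world pos  = (1, -1); dL² = 218
right sensor world pos = (1, 1); dR² = 250
sL = 60/218 = 30/109
sR = 60/250 = 6/25
mL = 1/2·sL + 1·sR = 1029/2725
mR = 1·sL + 0·sR = 30/109

30/109 6/25 1029/2725 30/109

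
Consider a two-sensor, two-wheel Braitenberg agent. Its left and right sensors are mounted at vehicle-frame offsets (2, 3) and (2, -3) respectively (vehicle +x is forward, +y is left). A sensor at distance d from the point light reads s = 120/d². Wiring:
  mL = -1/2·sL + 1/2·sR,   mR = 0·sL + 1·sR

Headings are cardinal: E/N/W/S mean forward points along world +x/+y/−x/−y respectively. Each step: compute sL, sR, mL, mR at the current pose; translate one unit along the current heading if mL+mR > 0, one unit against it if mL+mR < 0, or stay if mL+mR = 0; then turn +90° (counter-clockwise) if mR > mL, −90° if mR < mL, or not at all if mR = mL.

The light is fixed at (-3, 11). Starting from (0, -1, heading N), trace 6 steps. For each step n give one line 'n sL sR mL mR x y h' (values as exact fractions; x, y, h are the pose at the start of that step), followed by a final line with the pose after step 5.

0 6/5 15/17 -27/170 15/17 0 -1 N
1 120/197 24/13 1584/2561 24/13 0 0 W
2 60/97 12/17 72/1649 12/17 -1 0 S
3 120/97 120/241 -8640/23377 120/241 -1 -1 E
4 6/5 15/17 -27/170 15/17 0 -1 N
5 120/197 24/13 1584/2561 24/13 0 0 W
final -1 0 S

n=0: pose=(0,-1,N); sL=6/5, sR=15/17; mL=-27/170, mR=15/17; mL+mR=123/170 → advance +1; mR−mL=177/170 → turn +1·90°
n=1: pose=(0,0,W); sL=120/197, sR=24/13; mL=1584/2561, mR=24/13; mL+mR=6312/2561 → advance +1; mR−mL=3144/2561 → turn +1·90°
n=2: pose=(-1,0,S); sL=60/97, sR=12/17; mL=72/1649, mR=12/17; mL+mR=1236/1649 → advance +1; mR−mL=1092/1649 → turn +1·90°
n=3: pose=(-1,-1,E); sL=120/97, sR=120/241; mL=-8640/23377, mR=120/241; mL+mR=3000/23377 → advance +1; mR−mL=20280/23377 → turn +1·90°
n=4: pose=(0,-1,N); sL=6/5, sR=15/17; mL=-27/170, mR=15/17; mL+mR=123/170 → advance +1; mR−mL=177/170 → turn +1·90°
n=5: pose=(0,0,W); sL=120/197, sR=24/13; mL=1584/2561, mR=24/13; mL+mR=6312/2561 → advance +1; mR−mL=3144/2561 → turn +1·90°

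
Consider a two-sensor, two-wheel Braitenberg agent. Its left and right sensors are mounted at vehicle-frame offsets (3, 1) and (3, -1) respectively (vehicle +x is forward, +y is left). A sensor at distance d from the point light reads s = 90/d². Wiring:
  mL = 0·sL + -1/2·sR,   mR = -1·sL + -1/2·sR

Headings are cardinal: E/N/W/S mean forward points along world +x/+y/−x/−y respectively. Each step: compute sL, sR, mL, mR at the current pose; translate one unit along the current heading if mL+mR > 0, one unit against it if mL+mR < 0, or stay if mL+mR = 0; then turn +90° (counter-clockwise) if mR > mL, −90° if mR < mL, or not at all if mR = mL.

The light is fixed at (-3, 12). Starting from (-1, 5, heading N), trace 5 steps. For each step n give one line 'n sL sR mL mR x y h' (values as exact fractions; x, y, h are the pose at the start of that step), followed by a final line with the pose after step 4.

n=0: pose=(-1,5,N); sL=90/17, sR=18/5; mL=-9/5, mR=-603/85; mL+mR=-756/85 → advance -1; mR−mL=-90/17 → turn -1·90°
n=1: pose=(-1,4,E); sL=45/37, sR=45/53; mL=-45/106, mR=-6435/3922; mL+mR=-4050/1961 → advance -1; mR−mL=-45/37 → turn -1·90°
n=2: pose=(-2,4,S); sL=18/25, sR=90/121; mL=-45/121, mR=-3303/3025; mL+mR=-4428/3025 → advance -1; mR−mL=-18/25 → turn -1·90°
n=3: pose=(-2,5,W); sL=45/34, sR=9/4; mL=-9/8, mR=-333/136; mL+mR=-243/68 → advance -1; mR−mL=-45/34 → turn -1·90°
n=4: pose=(-1,5,N); sL=90/17, sR=18/5; mL=-9/5, mR=-603/85; mL+mR=-756/85 → advance -1; mR−mL=-90/17 → turn -1·90°

0 90/17 18/5 -9/5 -603/85 -1 5 N
1 45/37 45/53 -45/106 -6435/3922 -1 4 E
2 18/25 90/121 -45/121 -3303/3025 -2 4 S
3 45/34 9/4 -9/8 -333/136 -2 5 W
4 90/17 18/5 -9/5 -603/85 -1 5 N
final -1 4 E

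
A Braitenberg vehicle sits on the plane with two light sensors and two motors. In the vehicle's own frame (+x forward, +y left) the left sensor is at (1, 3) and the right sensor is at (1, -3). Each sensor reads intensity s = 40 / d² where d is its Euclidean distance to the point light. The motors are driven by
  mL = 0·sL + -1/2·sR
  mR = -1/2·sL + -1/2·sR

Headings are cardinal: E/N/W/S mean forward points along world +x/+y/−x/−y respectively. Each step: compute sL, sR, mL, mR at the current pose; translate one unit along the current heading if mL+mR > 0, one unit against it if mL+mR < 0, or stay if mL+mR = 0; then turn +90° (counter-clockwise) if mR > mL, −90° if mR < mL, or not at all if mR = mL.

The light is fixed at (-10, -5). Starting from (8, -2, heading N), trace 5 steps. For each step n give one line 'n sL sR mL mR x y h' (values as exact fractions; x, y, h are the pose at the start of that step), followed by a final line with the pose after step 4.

n=0: pose=(8,-2,N); sL=40/241, sR=40/457; mL=-20/457, mR=-13960/110137; mL+mR=-18780/110137 → advance -1; mR−mL=-20/241 → turn -1·90°
n=1: pose=(8,-3,E); sL=20/193, sR=20/181; mL=-10/181, mR=-3740/34933; mL+mR=-5670/34933 → advance -1; mR−mL=-10/193 → turn -1·90°
n=2: pose=(7,-3,S); sL=40/401, sR=40/197; mL=-20/197, mR=-11960/78997; mL+mR=-19980/78997 → advance -1; mR−mL=-20/401 → turn -1·90°
n=3: pose=(7,-2,W); sL=5/32, sR=10/73; mL=-5/73, mR=-685/4672; mL+mR=-1005/4672 → advance -1; mR−mL=-5/64 → turn -1·90°
n=4: pose=(8,-2,N); sL=40/241, sR=40/457; mL=-20/457, mR=-13960/110137; mL+mR=-18780/110137 → advance -1; mR−mL=-20/241 → turn -1·90°

0 40/241 40/457 -20/457 -13960/110137 8 -2 N
1 20/193 20/181 -10/181 -3740/34933 8 -3 E
2 40/401 40/197 -20/197 -11960/78997 7 -3 S
3 5/32 10/73 -5/73 -685/4672 7 -2 W
4 40/241 40/457 -20/457 -13960/110137 8 -2 N
final 8 -3 E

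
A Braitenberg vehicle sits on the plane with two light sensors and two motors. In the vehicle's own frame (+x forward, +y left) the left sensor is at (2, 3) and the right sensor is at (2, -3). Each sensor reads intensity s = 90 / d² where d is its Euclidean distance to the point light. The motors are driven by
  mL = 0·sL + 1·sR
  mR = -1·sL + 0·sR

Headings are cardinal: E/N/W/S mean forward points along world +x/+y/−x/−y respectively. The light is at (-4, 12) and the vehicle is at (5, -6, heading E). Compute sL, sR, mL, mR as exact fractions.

45/173 45/281 45/281 -45/173

left sensor world pos  = (7, -3); dL² = 346
right sensor world pos = (7, -9); dR² = 562
sL = 90/346 = 45/173
sR = 90/562 = 45/281
mL = 0·sL + 1·sR = 45/281
mR = -1·sL + 0·sR = -45/173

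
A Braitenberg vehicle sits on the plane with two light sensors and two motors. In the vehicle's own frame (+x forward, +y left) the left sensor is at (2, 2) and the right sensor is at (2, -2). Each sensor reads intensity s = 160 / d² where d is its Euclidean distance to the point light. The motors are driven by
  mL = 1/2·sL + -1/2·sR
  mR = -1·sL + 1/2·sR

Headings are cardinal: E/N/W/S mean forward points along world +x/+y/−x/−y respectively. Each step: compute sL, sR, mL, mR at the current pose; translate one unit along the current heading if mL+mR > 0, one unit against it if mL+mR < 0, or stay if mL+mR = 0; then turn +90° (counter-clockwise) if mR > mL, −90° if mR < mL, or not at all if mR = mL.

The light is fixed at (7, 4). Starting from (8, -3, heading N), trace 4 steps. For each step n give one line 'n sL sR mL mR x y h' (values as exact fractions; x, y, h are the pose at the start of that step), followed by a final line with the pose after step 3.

0 80/13 80/17 160/221 -840/221 8 -3 N
1 32/9 160/109 1024/981 -2768/981 8 -4 E
2 20/13 20/13 0 -10/13 7 -4 S
3 32/17 160/29 -896/493 432/493 7 -3 W
final 8 -3 S

n=0: pose=(8,-3,N); sL=80/13, sR=80/17; mL=160/221, mR=-840/221; mL+mR=-40/13 → advance -1; mR−mL=-1000/221 → turn -1·90°
n=1: pose=(8,-4,E); sL=32/9, sR=160/109; mL=1024/981, mR=-2768/981; mL+mR=-16/9 → advance -1; mR−mL=-1264/327 → turn -1·90°
n=2: pose=(7,-4,S); sL=20/13, sR=20/13; mL=0, mR=-10/13; mL+mR=-10/13 → advance -1; mR−mL=-10/13 → turn -1·90°
n=3: pose=(7,-3,W); sL=32/17, sR=160/29; mL=-896/493, mR=432/493; mL+mR=-16/17 → advance -1; mR−mL=1328/493 → turn +1·90°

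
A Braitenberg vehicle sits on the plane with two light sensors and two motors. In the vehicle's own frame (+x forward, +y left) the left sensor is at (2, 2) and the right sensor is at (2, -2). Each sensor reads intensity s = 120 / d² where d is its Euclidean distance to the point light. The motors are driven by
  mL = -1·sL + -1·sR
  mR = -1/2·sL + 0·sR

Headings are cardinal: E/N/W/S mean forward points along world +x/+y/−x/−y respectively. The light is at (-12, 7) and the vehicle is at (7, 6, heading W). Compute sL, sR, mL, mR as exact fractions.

left sensor world pos  = (5, 4); dL² = 298
right sensor world pos = (5, 8); dR² = 290
sL = 120/298 = 60/149
sR = 120/290 = 12/29
mL = -1·sL + -1·sR = -3528/4321
mR = -1/2·sL + 0·sR = -30/149

60/149 12/29 -3528/4321 -30/149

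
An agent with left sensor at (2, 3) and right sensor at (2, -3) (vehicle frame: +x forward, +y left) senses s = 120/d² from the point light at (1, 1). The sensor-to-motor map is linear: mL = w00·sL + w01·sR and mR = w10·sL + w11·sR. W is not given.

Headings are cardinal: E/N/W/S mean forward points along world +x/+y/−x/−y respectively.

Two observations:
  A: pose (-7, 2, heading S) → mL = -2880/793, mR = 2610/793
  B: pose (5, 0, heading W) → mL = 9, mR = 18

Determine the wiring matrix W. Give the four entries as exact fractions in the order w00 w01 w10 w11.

obs A: pose=(-7,2,S) → sL=60/13, sR=60/61, mL=-2880/793, mR=2610/793
obs B: pose=(5,0,W) → sL=6, sR=15, mL=9, mR=18
sensor matrix S = [[60/13, 60/61], [6, 15]]; det S = 50220/793
solve [mL_A; mL_B] = S·[w00; w01] and [mR_A; mR_B] = S·[w10; w11]:
  w00 = -1, w01 = 1, w10 = 1/2, w11 = 1

-1 1 1/2 1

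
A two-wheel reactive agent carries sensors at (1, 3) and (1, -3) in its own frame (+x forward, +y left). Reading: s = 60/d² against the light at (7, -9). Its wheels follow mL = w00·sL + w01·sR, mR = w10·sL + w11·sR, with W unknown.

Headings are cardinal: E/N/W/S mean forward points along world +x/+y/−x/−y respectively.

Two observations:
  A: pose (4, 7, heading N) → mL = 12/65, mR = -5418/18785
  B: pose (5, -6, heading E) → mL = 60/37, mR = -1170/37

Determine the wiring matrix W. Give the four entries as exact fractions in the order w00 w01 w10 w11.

obs A: pose=(4,7,N) → sL=12/65, sR=60/289, mL=12/65, mR=-5418/18785
obs B: pose=(5,-6,E) → sL=60/37, sR=60, mL=60/37, mR=-1170/37
sensor matrix S = [[12/65, 60/289], [60/37, 60]]; det S = 1492992/139009
solve [mL_A; mL_B] = S·[w00; w01] and [mR_A; mR_B] = S·[w10; w11]:
  w00 = 1, w01 = 0, w10 = -1, w11 = -1/2

1 0 -1 -1/2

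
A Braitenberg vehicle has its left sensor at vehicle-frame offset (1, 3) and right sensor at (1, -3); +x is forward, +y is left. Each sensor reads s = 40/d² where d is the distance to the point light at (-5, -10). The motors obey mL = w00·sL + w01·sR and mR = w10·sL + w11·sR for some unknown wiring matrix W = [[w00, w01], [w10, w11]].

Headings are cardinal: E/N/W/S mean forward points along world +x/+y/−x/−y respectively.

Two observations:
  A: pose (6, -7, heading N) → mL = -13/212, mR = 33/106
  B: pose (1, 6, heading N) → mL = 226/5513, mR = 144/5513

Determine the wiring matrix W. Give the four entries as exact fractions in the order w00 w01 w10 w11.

-1/2 1 1 -1

obs A: pose=(6,-7,N) → sL=1/2, sR=10/53, mL=-13/212, mR=33/106
obs B: pose=(1,6,N) → sL=20/149, sR=4/37, mL=226/5513, mR=144/5513
sensor matrix S = [[1/2, 10/53], [20/149, 4/37]]; det S = 8394/292189
solve [mL_A; mL_B] = S·[w00; w01] and [mR_A; mR_B] = S·[w10; w11]:
  w00 = -1/2, w01 = 1, w10 = 1, w11 = -1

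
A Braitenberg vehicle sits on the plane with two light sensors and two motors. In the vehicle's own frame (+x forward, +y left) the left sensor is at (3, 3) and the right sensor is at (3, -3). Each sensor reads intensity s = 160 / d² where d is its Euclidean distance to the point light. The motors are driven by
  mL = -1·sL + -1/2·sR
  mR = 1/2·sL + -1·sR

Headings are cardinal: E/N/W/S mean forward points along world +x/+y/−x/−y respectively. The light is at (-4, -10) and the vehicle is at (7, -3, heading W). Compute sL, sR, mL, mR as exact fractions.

2 40/41 -102/41 1/41

left sensor world pos  = (4, -6); dL² = 80
right sensor world pos = (4, 0); dR² = 164
sL = 160/80 = 2
sR = 160/164 = 40/41
mL = -1·sL + -1/2·sR = -102/41
mR = 1/2·sL + -1·sR = 1/41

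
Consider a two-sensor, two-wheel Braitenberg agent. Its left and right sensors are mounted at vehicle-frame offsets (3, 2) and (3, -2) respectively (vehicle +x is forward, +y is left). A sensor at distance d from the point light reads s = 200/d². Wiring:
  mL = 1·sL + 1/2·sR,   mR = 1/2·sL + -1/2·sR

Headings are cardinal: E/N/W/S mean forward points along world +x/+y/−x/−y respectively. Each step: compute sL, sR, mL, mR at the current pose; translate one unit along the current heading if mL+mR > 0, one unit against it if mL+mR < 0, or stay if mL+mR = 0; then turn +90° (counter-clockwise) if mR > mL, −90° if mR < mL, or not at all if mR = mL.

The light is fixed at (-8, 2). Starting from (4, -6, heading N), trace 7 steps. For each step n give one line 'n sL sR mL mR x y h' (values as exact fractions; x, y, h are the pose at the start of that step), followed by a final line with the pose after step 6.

n=0: pose=(4,-6,N); sL=8/5, sR=200/221; mL=2268/1105, mR=384/1105; mL+mR=12/5 → advance +1; mR−mL=-1884/1105 → turn -1·90°
n=1: pose=(4,-5,E); sL=4/5, sR=100/153; mL=862/765, mR=56/765; mL+mR=6/5 → advance +1; mR−mL=-806/765 → turn -1·90°
n=2: pose=(5,-5,S); sL=8/13, sR=200/221; mL=236/221, mR=-32/221; mL+mR=12/13 → advance +1; mR−mL=-268/221 → turn -1·90°
n=3: pose=(5,-6,W); sL=1, sR=25/17; mL=59/34, mR=-4/17; mL+mR=3/2 → advance +1; mR−mL=-67/34 → turn -1·90°
n=4: pose=(4,-6,N); sL=8/5, sR=200/221; mL=2268/1105, mR=384/1105; mL+mR=12/5 → advance +1; mR−mL=-1884/1105 → turn -1·90°
n=5: pose=(4,-5,E); sL=4/5, sR=100/153; mL=862/765, mR=56/765; mL+mR=6/5 → advance +1; mR−mL=-806/765 → turn -1·90°
n=6: pose=(5,-5,S); sL=8/13, sR=200/221; mL=236/221, mR=-32/221; mL+mR=12/13 → advance +1; mR−mL=-268/221 → turn -1·90°

0 8/5 200/221 2268/1105 384/1105 4 -6 N
1 4/5 100/153 862/765 56/765 4 -5 E
2 8/13 200/221 236/221 -32/221 5 -5 S
3 1 25/17 59/34 -4/17 5 -6 W
4 8/5 200/221 2268/1105 384/1105 4 -6 N
5 4/5 100/153 862/765 56/765 4 -5 E
6 8/13 200/221 236/221 -32/221 5 -5 S
final 5 -6 W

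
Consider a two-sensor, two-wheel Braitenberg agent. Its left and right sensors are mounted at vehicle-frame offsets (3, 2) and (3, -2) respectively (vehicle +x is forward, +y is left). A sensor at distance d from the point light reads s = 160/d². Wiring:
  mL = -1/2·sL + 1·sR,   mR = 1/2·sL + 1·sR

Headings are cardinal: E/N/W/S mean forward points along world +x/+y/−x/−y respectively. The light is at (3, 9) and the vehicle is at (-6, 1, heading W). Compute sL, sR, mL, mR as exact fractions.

left sensor world pos  = (-9, -1); dL² = 244
right sensor world pos = (-9, 3); dR² = 180
sL = 160/244 = 40/61
sR = 160/180 = 8/9
mL = -1/2·sL + 1·sR = 308/549
mR = 1/2·sL + 1·sR = 668/549

40/61 8/9 308/549 668/549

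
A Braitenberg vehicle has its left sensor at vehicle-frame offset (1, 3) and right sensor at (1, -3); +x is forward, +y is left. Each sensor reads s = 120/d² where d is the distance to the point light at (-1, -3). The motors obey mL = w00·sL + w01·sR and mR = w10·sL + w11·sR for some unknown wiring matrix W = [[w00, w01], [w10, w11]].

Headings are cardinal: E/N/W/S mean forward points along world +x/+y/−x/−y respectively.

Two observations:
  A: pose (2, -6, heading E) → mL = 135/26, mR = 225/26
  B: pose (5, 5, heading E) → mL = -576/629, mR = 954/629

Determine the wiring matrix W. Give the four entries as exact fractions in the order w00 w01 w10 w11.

1 -1 1 1/2

obs A: pose=(2,-6,E) → sL=15/2, sR=30/13, mL=135/26, mR=225/26
obs B: pose=(5,5,E) → sL=12/17, sR=60/37, mL=-576/629, mR=954/629
sensor matrix S = [[15/2, 30/13], [12/17, 60/37]]; det S = 86130/8177
solve [mL_A; mL_B] = S·[w00; w01] and [mR_A; mR_B] = S·[w10; w11]:
  w00 = 1, w01 = -1, w10 = 1, w11 = 1/2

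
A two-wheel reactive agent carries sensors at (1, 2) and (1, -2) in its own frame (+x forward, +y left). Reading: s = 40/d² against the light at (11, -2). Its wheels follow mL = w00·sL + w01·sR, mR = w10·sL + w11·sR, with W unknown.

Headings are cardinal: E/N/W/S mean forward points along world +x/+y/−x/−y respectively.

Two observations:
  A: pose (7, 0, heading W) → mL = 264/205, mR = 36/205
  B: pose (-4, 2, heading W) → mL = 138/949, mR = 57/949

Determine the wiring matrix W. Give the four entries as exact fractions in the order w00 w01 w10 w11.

obs A: pose=(7,0,W) → sL=8/5, sR=40/41, mL=264/205, mR=36/205
obs B: pose=(-4,2,W) → sL=2/13, sR=10/73, mL=138/949, mR=57/949
sensor matrix S = [[8/5, 40/41], [2/13, 10/73]]; det S = 2688/38909
solve [mL_A; mL_B] = S·[w00; w01] and [mR_A; mR_B] = S·[w10; w11]:
  w00 = 1/2, w01 = 1/2, w10 = -1/2, w11 = 1

1/2 1/2 -1/2 1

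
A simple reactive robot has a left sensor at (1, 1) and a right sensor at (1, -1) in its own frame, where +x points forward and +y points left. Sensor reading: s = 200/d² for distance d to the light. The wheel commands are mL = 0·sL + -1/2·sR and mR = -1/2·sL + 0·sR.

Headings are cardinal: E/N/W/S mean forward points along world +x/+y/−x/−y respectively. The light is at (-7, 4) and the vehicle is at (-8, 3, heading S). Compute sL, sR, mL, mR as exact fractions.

50 25 -25/2 -25

left sensor world pos  = (-7, 2); dL² = 4
right sensor world pos = (-9, 2); dR² = 8
sL = 200/4 = 50
sR = 200/8 = 25
mL = 0·sL + -1/2·sR = -25/2
mR = -1/2·sL + 0·sR = -25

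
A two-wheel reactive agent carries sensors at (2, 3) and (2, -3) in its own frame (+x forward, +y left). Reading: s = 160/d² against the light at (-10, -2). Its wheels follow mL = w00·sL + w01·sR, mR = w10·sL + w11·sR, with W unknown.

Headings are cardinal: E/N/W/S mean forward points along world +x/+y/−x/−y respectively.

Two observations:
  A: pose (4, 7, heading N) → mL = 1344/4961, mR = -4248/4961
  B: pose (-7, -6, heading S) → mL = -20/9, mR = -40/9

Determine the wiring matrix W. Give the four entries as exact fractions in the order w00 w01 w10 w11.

1 -1 -1 -1/2

obs A: pose=(4,7,N) → sL=80/121, sR=16/41, mL=1344/4961, mR=-4248/4961
obs B: pose=(-7,-6,S) → sL=20/9, sR=40/9, mL=-20/9, mR=-40/9
sensor matrix S = [[80/121, 16/41], [20/9, 40/9]]; det S = 92480/44649
solve [mL_A; mL_B] = S·[w00; w01] and [mR_A; mR_B] = S·[w10; w11]:
  w00 = 1, w01 = -1, w10 = -1, w11 = -1/2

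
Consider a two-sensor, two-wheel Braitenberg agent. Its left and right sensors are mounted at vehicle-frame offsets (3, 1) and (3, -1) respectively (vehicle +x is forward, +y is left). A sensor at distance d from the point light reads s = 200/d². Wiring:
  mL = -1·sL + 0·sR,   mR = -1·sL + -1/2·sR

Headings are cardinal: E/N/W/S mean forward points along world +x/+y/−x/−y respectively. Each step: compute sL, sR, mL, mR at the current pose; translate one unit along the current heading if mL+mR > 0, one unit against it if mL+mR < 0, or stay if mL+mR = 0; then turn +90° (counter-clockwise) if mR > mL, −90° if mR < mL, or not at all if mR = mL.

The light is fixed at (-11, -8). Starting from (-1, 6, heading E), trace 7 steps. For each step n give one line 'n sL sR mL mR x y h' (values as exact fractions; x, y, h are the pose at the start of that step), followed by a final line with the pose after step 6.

0 100/197 100/169 -100/197 -26750/33293 -1 6 E
1 200/221 40/37 -200/221 -11820/8177 -2 6 S
2 25/29 50/73 -25/29 -2550/2117 -2 7 W
3 40/81 40/89 -40/81 -5180/7209 -1 7 N
4 100/197 100/169 -100/197 -26750/33293 -1 6 E
5 200/221 40/37 -200/221 -11820/8177 -2 6 S
6 25/29 50/73 -25/29 -2550/2117 -2 7 W
final -1 7 N

n=0: pose=(-1,6,E); sL=100/197, sR=100/169; mL=-100/197, mR=-26750/33293; mL+mR=-43650/33293 → advance -1; mR−mL=-50/169 → turn -1·90°
n=1: pose=(-2,6,S); sL=200/221, sR=40/37; mL=-200/221, mR=-11820/8177; mL+mR=-19220/8177 → advance -1; mR−mL=-20/37 → turn -1·90°
n=2: pose=(-2,7,W); sL=25/29, sR=50/73; mL=-25/29, mR=-2550/2117; mL+mR=-4375/2117 → advance -1; mR−mL=-25/73 → turn -1·90°
n=3: pose=(-1,7,N); sL=40/81, sR=40/89; mL=-40/81, mR=-5180/7209; mL+mR=-8740/7209 → advance -1; mR−mL=-20/89 → turn -1·90°
n=4: pose=(-1,6,E); sL=100/197, sR=100/169; mL=-100/197, mR=-26750/33293; mL+mR=-43650/33293 → advance -1; mR−mL=-50/169 → turn -1·90°
n=5: pose=(-2,6,S); sL=200/221, sR=40/37; mL=-200/221, mR=-11820/8177; mL+mR=-19220/8177 → advance -1; mR−mL=-20/37 → turn -1·90°
n=6: pose=(-2,7,W); sL=25/29, sR=50/73; mL=-25/29, mR=-2550/2117; mL+mR=-4375/2117 → advance -1; mR−mL=-25/73 → turn -1·90°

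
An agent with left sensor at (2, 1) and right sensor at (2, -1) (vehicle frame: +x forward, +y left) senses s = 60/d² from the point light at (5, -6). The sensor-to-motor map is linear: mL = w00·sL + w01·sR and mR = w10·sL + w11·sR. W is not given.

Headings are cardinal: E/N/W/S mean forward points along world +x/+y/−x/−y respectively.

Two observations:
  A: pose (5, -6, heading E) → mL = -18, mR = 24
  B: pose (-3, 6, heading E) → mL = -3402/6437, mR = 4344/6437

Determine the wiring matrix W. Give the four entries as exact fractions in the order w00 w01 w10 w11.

obs A: pose=(5,-6,E) → sL=12, sR=12, mL=-18, mR=24
obs B: pose=(-3,6,E) → sL=12/41, sR=60/157, mL=-3402/6437, mR=4344/6437
sensor matrix S = [[12, 12], [12/41, 60/157]]; det S = 6912/6437
solve [mL_A; mL_B] = S·[w00; w01] and [mR_A; mR_B] = S·[w10; w11]:
  w00 = -1/2, w01 = -1, w10 = 1, w11 = 1

-1/2 -1 1 1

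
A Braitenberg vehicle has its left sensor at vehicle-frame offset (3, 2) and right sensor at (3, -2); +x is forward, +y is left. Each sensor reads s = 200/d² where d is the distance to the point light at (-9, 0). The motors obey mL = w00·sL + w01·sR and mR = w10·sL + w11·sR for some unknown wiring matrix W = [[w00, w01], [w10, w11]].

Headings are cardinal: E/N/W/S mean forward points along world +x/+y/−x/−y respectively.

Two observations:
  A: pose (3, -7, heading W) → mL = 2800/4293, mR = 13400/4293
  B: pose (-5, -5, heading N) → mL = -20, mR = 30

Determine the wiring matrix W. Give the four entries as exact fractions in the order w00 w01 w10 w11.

obs A: pose=(3,-7,W) → sL=100/81, sR=100/53, mL=2800/4293, mR=13400/4293
obs B: pose=(-5,-5,N) → sL=25, sR=5, mL=-20, mR=30
sensor matrix S = [[100/81, 100/53], [25, 5]]; det S = -176000/4293
solve [mL_A; mL_B] = S·[w00; w01] and [mR_A; mR_B] = S·[w10; w11]:
  w00 = -1, w01 = 1, w10 = 1, w11 = 1

-1 1 1 1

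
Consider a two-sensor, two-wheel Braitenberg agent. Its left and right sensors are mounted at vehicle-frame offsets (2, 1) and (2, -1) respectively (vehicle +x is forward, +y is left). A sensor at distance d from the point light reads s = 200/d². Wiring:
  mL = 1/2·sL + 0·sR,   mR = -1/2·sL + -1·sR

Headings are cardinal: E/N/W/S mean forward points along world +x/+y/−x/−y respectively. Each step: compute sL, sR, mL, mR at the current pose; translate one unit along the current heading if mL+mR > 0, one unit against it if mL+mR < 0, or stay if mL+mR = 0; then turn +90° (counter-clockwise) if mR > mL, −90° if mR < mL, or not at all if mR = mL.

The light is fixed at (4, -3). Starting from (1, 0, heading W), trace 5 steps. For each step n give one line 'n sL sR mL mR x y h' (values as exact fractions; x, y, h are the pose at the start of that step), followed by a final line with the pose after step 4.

0 200/29 200/41 100/29 -9900/1189 1 0 W
1 100/17 100/13 50/17 -2350/221 2 0 N
2 200/9 200 100/9 -1900/9 2 -1 E
3 50 25/2 25 -75/2 1 -1 S
4 200/29 200/41 100/29 -9900/1189 1 0 W
final 2 0 N

n=0: pose=(1,0,W); sL=200/29, sR=200/41; mL=100/29, mR=-9900/1189; mL+mR=-200/41 → advance -1; mR−mL=-14000/1189 → turn -1·90°
n=1: pose=(2,0,N); sL=100/17, sR=100/13; mL=50/17, mR=-2350/221; mL+mR=-100/13 → advance -1; mR−mL=-3000/221 → turn -1·90°
n=2: pose=(2,-1,E); sL=200/9, sR=200; mL=100/9, mR=-1900/9; mL+mR=-200 → advance -1; mR−mL=-2000/9 → turn -1·90°
n=3: pose=(1,-1,S); sL=50, sR=25/2; mL=25, mR=-75/2; mL+mR=-25/2 → advance -1; mR−mL=-125/2 → turn -1·90°
n=4: pose=(1,0,W); sL=200/29, sR=200/41; mL=100/29, mR=-9900/1189; mL+mR=-200/41 → advance -1; mR−mL=-14000/1189 → turn -1·90°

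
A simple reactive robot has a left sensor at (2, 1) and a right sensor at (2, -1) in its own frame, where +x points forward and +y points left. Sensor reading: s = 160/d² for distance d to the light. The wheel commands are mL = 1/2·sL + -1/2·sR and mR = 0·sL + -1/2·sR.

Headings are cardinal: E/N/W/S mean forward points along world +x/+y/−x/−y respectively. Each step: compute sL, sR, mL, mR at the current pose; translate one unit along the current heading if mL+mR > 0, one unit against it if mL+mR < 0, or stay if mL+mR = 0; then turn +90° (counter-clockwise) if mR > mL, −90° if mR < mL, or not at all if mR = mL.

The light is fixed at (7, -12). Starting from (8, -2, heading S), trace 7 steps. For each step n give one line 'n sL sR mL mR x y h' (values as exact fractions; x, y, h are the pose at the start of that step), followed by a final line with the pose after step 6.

0 40/17 5/2 -5/68 -5/4 8 -2 S
1 160/101 32/29 704/2929 -16/29 8 -1 W
2 16/17 80/89 32/1513 -40/89 9 -1 N
3 160/137 160/97 -3200/13289 -80/97 9 -2 E
4 40/17 5/2 -5/68 -5/4 8 -2 S
5 160/101 32/29 704/2929 -16/29 8 -1 W
6 16/17 80/89 32/1513 -40/89 9 -1 N
final 9 -2 E

n=0: pose=(8,-2,S); sL=40/17, sR=5/2; mL=-5/68, mR=-5/4; mL+mR=-45/34 → advance -1; mR−mL=-20/17 → turn -1·90°
n=1: pose=(8,-1,W); sL=160/101, sR=32/29; mL=704/2929, mR=-16/29; mL+mR=-912/2929 → advance -1; mR−mL=-80/101 → turn -1·90°
n=2: pose=(9,-1,N); sL=16/17, sR=80/89; mL=32/1513, mR=-40/89; mL+mR=-648/1513 → advance -1; mR−mL=-8/17 → turn -1·90°
n=3: pose=(9,-2,E); sL=160/137, sR=160/97; mL=-3200/13289, mR=-80/97; mL+mR=-14160/13289 → advance -1; mR−mL=-80/137 → turn -1·90°
n=4: pose=(8,-2,S); sL=40/17, sR=5/2; mL=-5/68, mR=-5/4; mL+mR=-45/34 → advance -1; mR−mL=-20/17 → turn -1·90°
n=5: pose=(8,-1,W); sL=160/101, sR=32/29; mL=704/2929, mR=-16/29; mL+mR=-912/2929 → advance -1; mR−mL=-80/101 → turn -1·90°
n=6: pose=(9,-1,N); sL=16/17, sR=80/89; mL=32/1513, mR=-40/89; mL+mR=-648/1513 → advance -1; mR−mL=-8/17 → turn -1·90°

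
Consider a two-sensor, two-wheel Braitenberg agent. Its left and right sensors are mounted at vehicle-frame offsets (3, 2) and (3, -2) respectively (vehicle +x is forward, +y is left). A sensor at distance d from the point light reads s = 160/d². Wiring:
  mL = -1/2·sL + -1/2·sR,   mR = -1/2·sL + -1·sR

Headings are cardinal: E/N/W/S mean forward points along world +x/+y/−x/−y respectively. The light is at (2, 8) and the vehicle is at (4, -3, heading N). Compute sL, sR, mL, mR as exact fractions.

5/2 2 -9/4 -13/4

left sensor world pos  = (2, 0); dL² = 64
right sensor world pos = (6, 0); dR² = 80
sL = 160/64 = 5/2
sR = 160/80 = 2
mL = -1/2·sL + -1/2·sR = -9/4
mR = -1/2·sL + -1·sR = -13/4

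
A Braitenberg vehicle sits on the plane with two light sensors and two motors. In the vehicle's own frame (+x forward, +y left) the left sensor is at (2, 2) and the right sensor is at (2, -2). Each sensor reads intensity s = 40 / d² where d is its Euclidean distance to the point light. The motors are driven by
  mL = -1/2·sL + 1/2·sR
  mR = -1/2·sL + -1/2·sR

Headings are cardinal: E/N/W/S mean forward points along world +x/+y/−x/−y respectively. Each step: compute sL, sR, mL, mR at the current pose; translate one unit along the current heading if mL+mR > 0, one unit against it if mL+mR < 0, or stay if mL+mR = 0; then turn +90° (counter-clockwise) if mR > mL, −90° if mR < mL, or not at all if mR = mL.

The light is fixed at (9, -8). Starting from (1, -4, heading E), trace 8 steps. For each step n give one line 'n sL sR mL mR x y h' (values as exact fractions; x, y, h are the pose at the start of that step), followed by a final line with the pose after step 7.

n=0: pose=(1,-4,E); sL=5/9, sR=1; mL=2/9, mR=-7/9; mL+mR=-5/9 → advance -1; mR−mL=-1 → turn -1·90°
n=1: pose=(0,-4,S); sL=40/53, sR=8/25; mL=-288/1325, mR=-712/1325; mL+mR=-40/53 → advance -1; mR−mL=-8/25 → turn -1·90°
n=2: pose=(0,-3,W); sL=4/13, sR=4/17; mL=-8/221, mR=-60/221; mL+mR=-4/13 → advance -1; mR−mL=-4/17 → turn -1·90°
n=3: pose=(1,-3,N); sL=40/149, sR=8/17; mL=256/2533, mR=-936/2533; mL+mR=-40/149 → advance -1; mR−mL=-8/17 → turn -1·90°
n=4: pose=(1,-4,E); sL=5/9, sR=1; mL=2/9, mR=-7/9; mL+mR=-5/9 → advance -1; mR−mL=-1 → turn -1·90°
n=5: pose=(0,-4,S); sL=40/53, sR=8/25; mL=-288/1325, mR=-712/1325; mL+mR=-40/53 → advance -1; mR−mL=-8/25 → turn -1·90°
n=6: pose=(0,-3,W); sL=4/13, sR=4/17; mL=-8/221, mR=-60/221; mL+mR=-4/13 → advance -1; mR−mL=-4/17 → turn -1·90°
n=7: pose=(1,-3,N); sL=40/149, sR=8/17; mL=256/2533, mR=-936/2533; mL+mR=-40/149 → advance -1; mR−mL=-8/17 → turn -1·90°

0 5/9 1 2/9 -7/9 1 -4 E
1 40/53 8/25 -288/1325 -712/1325 0 -4 S
2 4/13 4/17 -8/221 -60/221 0 -3 W
3 40/149 8/17 256/2533 -936/2533 1 -3 N
4 5/9 1 2/9 -7/9 1 -4 E
5 40/53 8/25 -288/1325 -712/1325 0 -4 S
6 4/13 4/17 -8/221 -60/221 0 -3 W
7 40/149 8/17 256/2533 -936/2533 1 -3 N
final 1 -4 E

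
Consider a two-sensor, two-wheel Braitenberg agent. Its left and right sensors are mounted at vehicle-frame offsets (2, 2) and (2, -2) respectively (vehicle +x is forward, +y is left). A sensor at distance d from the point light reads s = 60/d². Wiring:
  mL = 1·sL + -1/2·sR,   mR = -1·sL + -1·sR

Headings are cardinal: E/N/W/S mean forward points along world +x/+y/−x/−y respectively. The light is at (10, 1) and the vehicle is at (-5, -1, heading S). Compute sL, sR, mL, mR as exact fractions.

left sensor world pos  = (-3, -3); dL² = 185
right sensor world pos = (-7, -3); dR² = 305
sL = 60/185 = 12/37
sR = 60/305 = 12/61
mL = 1·sL + -1/2·sR = 510/2257
mR = -1·sL + -1·sR = -1176/2257

12/37 12/61 510/2257 -1176/2257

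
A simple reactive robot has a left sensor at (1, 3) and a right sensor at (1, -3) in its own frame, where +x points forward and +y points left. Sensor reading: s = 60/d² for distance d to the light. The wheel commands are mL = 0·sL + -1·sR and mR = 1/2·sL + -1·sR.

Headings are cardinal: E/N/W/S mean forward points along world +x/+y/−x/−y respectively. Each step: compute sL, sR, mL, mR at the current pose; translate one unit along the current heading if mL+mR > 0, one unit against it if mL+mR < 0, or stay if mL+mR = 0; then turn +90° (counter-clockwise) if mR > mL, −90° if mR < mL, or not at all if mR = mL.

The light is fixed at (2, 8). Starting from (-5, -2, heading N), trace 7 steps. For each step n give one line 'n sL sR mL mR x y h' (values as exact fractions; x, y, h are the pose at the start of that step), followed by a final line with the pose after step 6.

n=0: pose=(-5,-2,N); sL=60/181, sR=60/97; mL=-60/97, mR=-7950/17557; mL+mR=-18810/17557 → advance -1; mR−mL=30/181 → turn +1·90°
n=1: pose=(-5,-3,W); sL=3/13, sR=15/32; mL=-15/32, mR=-147/416; mL+mR=-171/208 → advance -1; mR−mL=3/26 → turn +1·90°
n=2: pose=(-4,-3,S); sL=20/51, sR=4/15; mL=-4/15, mR=-6/85; mL+mR=-86/255 → advance -1; mR−mL=10/51 → turn +1·90°
n=3: pose=(-4,-2,E); sL=30/37, sR=30/97; mL=-30/97, mR=345/3589; mL+mR=-765/3589 → advance -1; mR−mL=15/37 → turn +1·90°
n=4: pose=(-5,-2,N); sL=60/181, sR=60/97; mL=-60/97, mR=-7950/17557; mL+mR=-18810/17557 → advance -1; mR−mL=30/181 → turn +1·90°
n=5: pose=(-5,-3,W); sL=3/13, sR=15/32; mL=-15/32, mR=-147/416; mL+mR=-171/208 → advance -1; mR−mL=3/26 → turn +1·90°
n=6: pose=(-4,-3,S); sL=20/51, sR=4/15; mL=-4/15, mR=-6/85; mL+mR=-86/255 → advance -1; mR−mL=10/51 → turn +1·90°

0 60/181 60/97 -60/97 -7950/17557 -5 -2 N
1 3/13 15/32 -15/32 -147/416 -5 -3 W
2 20/51 4/15 -4/15 -6/85 -4 -3 S
3 30/37 30/97 -30/97 345/3589 -4 -2 E
4 60/181 60/97 -60/97 -7950/17557 -5 -2 N
5 3/13 15/32 -15/32 -147/416 -5 -3 W
6 20/51 4/15 -4/15 -6/85 -4 -3 S
final -4 -2 E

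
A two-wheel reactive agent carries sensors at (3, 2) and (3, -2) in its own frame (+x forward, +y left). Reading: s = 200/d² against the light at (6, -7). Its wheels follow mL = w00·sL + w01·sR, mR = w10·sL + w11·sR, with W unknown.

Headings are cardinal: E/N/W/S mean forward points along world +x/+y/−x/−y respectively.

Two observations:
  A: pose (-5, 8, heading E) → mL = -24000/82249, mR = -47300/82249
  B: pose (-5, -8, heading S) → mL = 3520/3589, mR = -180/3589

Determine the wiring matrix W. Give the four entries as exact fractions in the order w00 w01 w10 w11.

1 -1 1/2 -1

obs A: pose=(-5,8,E) → sL=200/353, sR=200/233, mL=-24000/82249, mR=-47300/82249
obs B: pose=(-5,-8,S) → sL=200/97, sR=40/37, mL=3520/3589, mR=-180/3589
sensor matrix S = [[200/353, 200/233], [200/97, 40/37]]; det S = -341632000/295191661
solve [mL_A; mL_B] = S·[w00; w01] and [mR_A; mR_B] = S·[w10; w11]:
  w00 = 1, w01 = -1, w10 = 1/2, w11 = -1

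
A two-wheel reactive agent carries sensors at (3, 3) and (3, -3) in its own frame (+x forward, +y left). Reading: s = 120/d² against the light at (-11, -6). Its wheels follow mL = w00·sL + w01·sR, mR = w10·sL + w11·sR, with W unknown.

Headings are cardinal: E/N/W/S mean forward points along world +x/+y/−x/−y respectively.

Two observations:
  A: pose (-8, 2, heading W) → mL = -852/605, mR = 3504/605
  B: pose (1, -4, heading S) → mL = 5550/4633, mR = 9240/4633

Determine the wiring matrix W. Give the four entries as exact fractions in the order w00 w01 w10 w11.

-1/2 1 1 1

obs A: pose=(-8,2,W) → sL=24/5, sR=120/121, mL=-852/605, mR=3504/605
obs B: pose=(1,-4,S) → sL=60/113, sR=60/41, mL=5550/4633, mR=9240/4633
sensor matrix S = [[24/5, 120/121], [60/113, 60/41]]; det S = 3642624/560593
solve [mL_A; mL_B] = S·[w00; w01] and [mR_A; mR_B] = S·[w10; w11]:
  w00 = -1/2, w01 = 1, w10 = 1, w11 = 1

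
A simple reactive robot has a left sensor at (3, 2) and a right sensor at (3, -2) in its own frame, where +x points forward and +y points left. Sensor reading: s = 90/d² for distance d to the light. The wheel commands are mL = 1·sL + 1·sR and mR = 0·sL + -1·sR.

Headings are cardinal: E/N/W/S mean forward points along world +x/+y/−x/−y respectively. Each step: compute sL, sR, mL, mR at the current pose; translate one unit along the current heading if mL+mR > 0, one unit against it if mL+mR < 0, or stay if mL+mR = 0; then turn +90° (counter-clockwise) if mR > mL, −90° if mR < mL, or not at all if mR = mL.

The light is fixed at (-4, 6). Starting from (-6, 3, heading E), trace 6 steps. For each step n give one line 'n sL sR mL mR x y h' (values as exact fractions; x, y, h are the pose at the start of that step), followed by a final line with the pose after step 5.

n=0: pose=(-6,3,E); sL=45, sR=45/13; mL=630/13, mR=-45/13; mL+mR=45 → advance +1; mR−mL=-675/13 → turn -1·90°
n=1: pose=(-5,3,S); sL=90/37, sR=2; mL=164/37, mR=-2; mL+mR=90/37 → advance +1; mR−mL=-238/37 → turn -1·90°
n=2: pose=(-5,2,W); sL=45/26, sR=9/2; mL=81/13, mR=-9/2; mL+mR=45/26 → advance +1; mR−mL=-279/26 → turn -1·90°
n=3: pose=(-6,2,N); sL=90/17, sR=90; mL=1620/17, mR=-90; mL+mR=90/17 → advance +1; mR−mL=-3150/17 → turn -1·90°
n=4: pose=(-6,3,E); sL=45, sR=45/13; mL=630/13, mR=-45/13; mL+mR=45 → advance +1; mR−mL=-675/13 → turn -1·90°
n=5: pose=(-5,3,S); sL=90/37, sR=2; mL=164/37, mR=-2; mL+mR=90/37 → advance +1; mR−mL=-238/37 → turn -1·90°

0 45 45/13 630/13 -45/13 -6 3 E
1 90/37 2 164/37 -2 -5 3 S
2 45/26 9/2 81/13 -9/2 -5 2 W
3 90/17 90 1620/17 -90 -6 2 N
4 45 45/13 630/13 -45/13 -6 3 E
5 90/37 2 164/37 -2 -5 3 S
final -5 2 W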